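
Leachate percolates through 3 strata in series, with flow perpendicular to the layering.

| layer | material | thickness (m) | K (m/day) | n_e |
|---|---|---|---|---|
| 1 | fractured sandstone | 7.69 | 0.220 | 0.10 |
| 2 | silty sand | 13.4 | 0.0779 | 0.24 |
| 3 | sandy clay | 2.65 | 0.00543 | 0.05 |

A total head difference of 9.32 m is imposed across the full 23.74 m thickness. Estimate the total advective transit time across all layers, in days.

307

With flow normal to the layers, continuity requires the same specific discharge q through every layer.
Σ(b_i/K_i) = 7.69/0.220 + 13.4/0.0779 + 2.65/0.00543 = 695.0 d.
q = Δh / Σ(b_i/K_i) = 9.32 / 695.0 = 0.01341 m/day.
In each layer the seepage velocity is v_i = q/n_i, so the layer transit time is t_i = b_i·n_i / q:
  layer 1 (fractured sandstone): t_1 = 7.69 × 0.10 / 0.01341 = 57.34 d
  layer 2 (silty sand): t_2 = 13.4 × 0.24 / 0.01341 = 239.8 d
  layer 3 (sandy clay): t_3 = 2.65 × 0.05 / 0.01341 = 9.881 d
Total t = Σ t_i = 307.0 days.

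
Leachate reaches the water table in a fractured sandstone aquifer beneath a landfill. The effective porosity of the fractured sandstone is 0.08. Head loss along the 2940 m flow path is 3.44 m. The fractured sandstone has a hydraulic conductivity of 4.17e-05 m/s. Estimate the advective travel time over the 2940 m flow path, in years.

153

Convert K: 4.17e-05 m/s × 86400 = 3.603 m/day.
Hydraulic gradient i = Δh / L = 3.44 / 2940 = 0.001170.
Darcy flux q = K · i = 3.603 × 0.001170 = 0.004216 m/day.
Seepage velocity v = q / n_e = 0.004216 / 0.08 = 0.05270 m/day.
Travel time t = L / v = 2940 / 0.05270 = 55793 days = 152.8 years.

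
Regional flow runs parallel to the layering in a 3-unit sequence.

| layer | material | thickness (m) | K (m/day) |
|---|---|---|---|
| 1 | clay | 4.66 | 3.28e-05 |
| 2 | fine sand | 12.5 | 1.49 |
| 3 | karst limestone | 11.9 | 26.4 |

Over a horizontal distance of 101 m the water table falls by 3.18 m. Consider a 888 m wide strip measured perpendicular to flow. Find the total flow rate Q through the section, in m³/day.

Flow is parallel to layering, so each bed carries its own Darcy discharge and the transmissivities add.
Σ(K_i·b_i) = 3.28e-05×4.66 + 1.49×12.5 + 26.4×11.9 = 332.8 m²/day.
Hydraulic gradient i = Δh / L = 3.18 / 101 = 0.03149.
Q = Σ(K_i·b_i) · W · i = 332.8 × 888 × 0.03149 = 9304 m³/day.

9300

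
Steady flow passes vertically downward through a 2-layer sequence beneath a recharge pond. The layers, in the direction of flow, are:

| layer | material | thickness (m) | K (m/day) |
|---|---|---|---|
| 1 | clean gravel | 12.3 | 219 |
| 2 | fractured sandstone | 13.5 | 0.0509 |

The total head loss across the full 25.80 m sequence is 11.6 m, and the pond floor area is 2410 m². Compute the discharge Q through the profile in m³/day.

Flow is perpendicular to layering, so the layers act in series and the equivalent K is the thickness-weighted harmonic mean.
Total thickness L = 12.3 + 13.5 = 25.80 m.
Σ(b_i/K_i) = 12.3/219 + 13.5/0.0509 = 265.3 d.
K_eq = L / Σ(b_i/K_i) = 25.80 / 265.3 = 0.09725 m/day.
Q = K_eq · A · (Δh/L) = 0.09725 × 2410 × (11.6/25.80) = 105.4 m³/day.

105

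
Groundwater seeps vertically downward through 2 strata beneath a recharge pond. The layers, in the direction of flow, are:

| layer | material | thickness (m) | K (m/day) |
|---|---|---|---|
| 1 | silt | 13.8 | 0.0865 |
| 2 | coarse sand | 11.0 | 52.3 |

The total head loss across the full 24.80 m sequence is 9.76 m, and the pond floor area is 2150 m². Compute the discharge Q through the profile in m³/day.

Flow is perpendicular to layering, so the layers act in series and the equivalent K is the thickness-weighted harmonic mean.
Total thickness L = 13.8 + 11.0 = 24.80 m.
Σ(b_i/K_i) = 13.8/0.0865 + 11.0/52.3 = 159.7 d.
K_eq = L / Σ(b_i/K_i) = 24.80 / 159.7 = 0.1552 m/day.
Q = K_eq · A · (Δh/L) = 0.1552 × 2150 × (9.76/24.80) = 131.4 m³/day.

131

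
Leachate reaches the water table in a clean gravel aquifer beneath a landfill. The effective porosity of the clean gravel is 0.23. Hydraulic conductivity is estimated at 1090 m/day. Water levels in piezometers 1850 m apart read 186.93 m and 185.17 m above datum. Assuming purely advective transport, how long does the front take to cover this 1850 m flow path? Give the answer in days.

410

Hydraulic gradient i = (186.93 − 185.17) / 1850 = 1.76 / 1850 = 0.0009514.
Darcy flux q = K · i = 1090 × 0.0009514 = 1.037 m/day.
Seepage velocity v = q / n_e = 1.037 / 0.23 = 4.509 m/day.
Travel time t = L / v = 1850 / 4.509 = 410.3 days.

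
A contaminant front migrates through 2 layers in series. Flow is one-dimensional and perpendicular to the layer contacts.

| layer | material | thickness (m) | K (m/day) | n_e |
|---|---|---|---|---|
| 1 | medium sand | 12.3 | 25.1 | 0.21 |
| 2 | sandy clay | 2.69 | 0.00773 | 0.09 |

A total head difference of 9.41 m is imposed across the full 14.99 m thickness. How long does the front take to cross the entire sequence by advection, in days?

With flow normal to the layers, continuity requires the same specific discharge q through every layer.
Σ(b_i/K_i) = 12.3/25.1 + 2.69/0.00773 = 348.5 d.
q = Δh / Σ(b_i/K_i) = 9.41 / 348.5 = 0.02700 m/day.
In each layer the seepage velocity is v_i = q/n_i, so the layer transit time is t_i = b_i·n_i / q:
  layer 1 (medium sand): t_1 = 12.3 × 0.21 / 0.02700 = 95.66 d
  layer 2 (sandy clay): t_2 = 2.69 × 0.09 / 0.02700 = 8.966 d
Total t = Σ t_i = 104.6 days.

105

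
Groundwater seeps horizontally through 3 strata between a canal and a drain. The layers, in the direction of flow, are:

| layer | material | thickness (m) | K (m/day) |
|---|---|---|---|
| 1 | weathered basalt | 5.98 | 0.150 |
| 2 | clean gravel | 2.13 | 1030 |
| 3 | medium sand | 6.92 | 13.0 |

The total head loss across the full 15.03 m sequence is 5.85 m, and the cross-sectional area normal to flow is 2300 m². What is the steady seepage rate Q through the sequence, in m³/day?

333

Flow is perpendicular to layering, so the layers act in series and the equivalent K is the thickness-weighted harmonic mean.
Total thickness L = 5.98 + 2.13 + 6.92 = 15.03 m.
Σ(b_i/K_i) = 5.98/0.150 + 2.13/1030 + 6.92/13.0 = 40.40 d.
K_eq = L / Σ(b_i/K_i) = 15.03 / 40.40 = 0.3720 m/day.
Q = K_eq · A · (Δh/L) = 0.3720 × 2300 × (5.85/15.03) = 333.0 m³/day.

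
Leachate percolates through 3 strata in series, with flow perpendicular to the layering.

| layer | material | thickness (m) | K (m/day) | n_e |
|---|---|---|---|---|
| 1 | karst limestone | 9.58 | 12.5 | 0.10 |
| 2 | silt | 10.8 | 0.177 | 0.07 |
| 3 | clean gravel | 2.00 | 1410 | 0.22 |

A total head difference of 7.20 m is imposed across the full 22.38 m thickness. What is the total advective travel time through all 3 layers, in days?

18.5

With flow normal to the layers, continuity requires the same specific discharge q through every layer.
Σ(b_i/K_i) = 9.58/12.5 + 10.8/0.177 + 2.00/1410 = 61.78 d.
q = Δh / Σ(b_i/K_i) = 7.20 / 61.78 = 0.1165 m/day.
In each layer the seepage velocity is v_i = q/n_i, so the layer transit time is t_i = b_i·n_i / q:
  layer 1 (karst limestone): t_1 = 9.58 × 0.10 / 0.1165 = 8.221 d
  layer 2 (silt): t_2 = 10.8 × 0.07 / 0.1165 = 6.487 d
  layer 3 (clean gravel): t_3 = 2.00 × 0.22 / 0.1165 = 3.776 d
Total t = Σ t_i = 18.48 days.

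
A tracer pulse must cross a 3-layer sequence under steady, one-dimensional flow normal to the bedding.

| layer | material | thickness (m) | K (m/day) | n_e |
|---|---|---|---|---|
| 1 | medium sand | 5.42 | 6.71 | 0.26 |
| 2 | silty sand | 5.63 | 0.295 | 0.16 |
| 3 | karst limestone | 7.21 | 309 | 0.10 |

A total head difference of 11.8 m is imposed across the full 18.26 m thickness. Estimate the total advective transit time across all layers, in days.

With flow normal to the layers, continuity requires the same specific discharge q through every layer.
Σ(b_i/K_i) = 5.42/6.71 + 5.63/0.295 + 7.21/309 = 19.92 d.
q = Δh / Σ(b_i/K_i) = 11.8 / 19.92 = 0.5925 m/day.
In each layer the seepage velocity is v_i = q/n_i, so the layer transit time is t_i = b_i·n_i / q:
  layer 1 (medium sand): t_1 = 5.42 × 0.26 / 0.5925 = 2.378 d
  layer 2 (silty sand): t_2 = 5.63 × 0.16 / 0.5925 = 1.520 d
  layer 3 (karst limestone): t_3 = 7.21 × 0.10 / 0.5925 = 1.217 d
Total t = Σ t_i = 5.116 days.

5.12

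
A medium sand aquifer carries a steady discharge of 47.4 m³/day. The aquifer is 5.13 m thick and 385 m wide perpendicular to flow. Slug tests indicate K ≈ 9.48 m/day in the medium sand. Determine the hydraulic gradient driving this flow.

Cross-sectional area A = 385 × 5.13 = 1975 m².
From Q = K·A·i, i = Q / (K·A) = 47.4 / (9.480 × 1975) = 0.002532.

0.00253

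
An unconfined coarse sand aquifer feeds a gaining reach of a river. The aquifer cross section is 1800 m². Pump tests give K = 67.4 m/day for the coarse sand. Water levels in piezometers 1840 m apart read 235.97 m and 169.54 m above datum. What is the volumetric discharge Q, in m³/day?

Hydraulic gradient i = (235.97 − 169.54) / 1840 = 66.43 / 1840 = 0.03610.
Darcy's law: Q = K · A · i = 67.40 × 1800 × 0.03610 = 4380 m³/day.

4380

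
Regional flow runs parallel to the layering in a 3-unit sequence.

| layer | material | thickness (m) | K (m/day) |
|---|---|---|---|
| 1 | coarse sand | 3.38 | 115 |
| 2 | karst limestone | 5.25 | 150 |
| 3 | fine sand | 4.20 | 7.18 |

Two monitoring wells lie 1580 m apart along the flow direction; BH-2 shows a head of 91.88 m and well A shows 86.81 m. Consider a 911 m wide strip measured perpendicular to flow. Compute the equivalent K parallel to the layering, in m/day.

Flow is parallel to layering, so each bed carries its own Darcy discharge and the transmissivities add.
Σ(K_i·b_i) = 115×3.38 + 150×5.25 + 7.18×4.20 = 1206 m²/day.
Total thickness b = 12.83 m, so K_eq = Σ(K_i·b_i)/b = 94.03 m/day.

94.0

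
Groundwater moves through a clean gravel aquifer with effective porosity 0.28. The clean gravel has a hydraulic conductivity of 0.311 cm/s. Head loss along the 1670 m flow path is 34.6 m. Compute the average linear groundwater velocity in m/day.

Convert K: 0.311 cm/s × 864 = 268.7 m/day.
Hydraulic gradient i = Δh / L = 34.6 / 1670 = 0.02072.
Darcy flux q = K · i = 268.7 × 0.02072 = 5.567 m/day.
Seepage velocity v = q / n_e = 5.567 / 0.28 = 19.88 m/day.

19.9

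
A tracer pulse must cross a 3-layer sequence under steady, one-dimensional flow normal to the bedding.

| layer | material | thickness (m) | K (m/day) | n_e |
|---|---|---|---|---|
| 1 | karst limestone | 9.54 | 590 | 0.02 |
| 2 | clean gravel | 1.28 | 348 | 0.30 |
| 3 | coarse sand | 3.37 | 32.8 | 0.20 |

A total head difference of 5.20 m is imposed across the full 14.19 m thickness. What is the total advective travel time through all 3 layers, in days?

0.0294

With flow normal to the layers, continuity requires the same specific discharge q through every layer.
Σ(b_i/K_i) = 9.54/590 + 1.28/348 + 3.37/32.8 = 0.1226 d.
q = Δh / Σ(b_i/K_i) = 5.20 / 0.1226 = 42.42 m/day.
In each layer the seepage velocity is v_i = q/n_i, so the layer transit time is t_i = b_i·n_i / q:
  layer 1 (karst limestone): t_1 = 9.54 × 0.02 / 42.42 = 0.004498 d
  layer 2 (clean gravel): t_2 = 1.28 × 0.30 / 42.42 = 0.009053 d
  layer 3 (coarse sand): t_3 = 3.37 × 0.20 / 42.42 = 0.01589 d
Total t = Σ t_i = 0.02944 days.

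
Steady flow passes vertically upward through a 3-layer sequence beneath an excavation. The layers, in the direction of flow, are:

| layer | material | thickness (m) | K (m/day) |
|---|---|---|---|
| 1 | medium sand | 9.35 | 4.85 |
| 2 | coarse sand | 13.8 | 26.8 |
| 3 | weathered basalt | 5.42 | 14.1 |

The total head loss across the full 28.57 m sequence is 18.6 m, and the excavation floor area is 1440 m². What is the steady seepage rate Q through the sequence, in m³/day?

9470

Flow is perpendicular to layering, so the layers act in series and the equivalent K is the thickness-weighted harmonic mean.
Total thickness L = 9.35 + 13.8 + 5.42 = 28.57 m.
Σ(b_i/K_i) = 9.35/4.85 + 13.8/26.8 + 5.42/14.1 = 2.827 d.
K_eq = L / Σ(b_i/K_i) = 28.57 / 2.827 = 10.11 m/day.
Q = K_eq · A · (Δh/L) = 10.11 × 1440 × (18.6/28.57) = 9474 m³/day.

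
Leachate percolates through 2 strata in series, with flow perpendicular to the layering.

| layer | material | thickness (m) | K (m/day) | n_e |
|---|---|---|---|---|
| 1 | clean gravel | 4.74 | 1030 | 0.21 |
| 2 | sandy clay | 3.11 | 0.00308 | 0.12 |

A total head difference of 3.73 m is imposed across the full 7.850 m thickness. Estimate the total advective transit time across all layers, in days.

With flow normal to the layers, continuity requires the same specific discharge q through every layer.
Σ(b_i/K_i) = 4.74/1030 + 3.11/0.00308 = 1010 d.
q = Δh / Σ(b_i/K_i) = 3.73 / 1010 = 0.003694 m/day.
In each layer the seepage velocity is v_i = q/n_i, so the layer transit time is t_i = b_i·n_i / q:
  layer 1 (clean gravel): t_1 = 4.74 × 0.21 / 0.003694 = 269.5 d
  layer 2 (sandy clay): t_2 = 3.11 × 0.12 / 0.003694 = 101.0 d
Total t = Σ t_i = 370.5 days.

370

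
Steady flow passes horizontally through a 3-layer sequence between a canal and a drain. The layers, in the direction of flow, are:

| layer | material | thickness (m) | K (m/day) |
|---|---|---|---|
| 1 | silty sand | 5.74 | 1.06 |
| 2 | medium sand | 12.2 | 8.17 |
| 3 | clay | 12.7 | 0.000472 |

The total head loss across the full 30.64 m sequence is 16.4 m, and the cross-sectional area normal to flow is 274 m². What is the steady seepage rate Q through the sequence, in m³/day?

Flow is perpendicular to layering, so the layers act in series and the equivalent K is the thickness-weighted harmonic mean.
Total thickness L = 5.74 + 12.2 + 12.7 = 30.64 m.
Σ(b_i/K_i) = 5.74/1.06 + 12.2/8.17 + 12.7/0.000472 = 26914 d.
K_eq = L / Σ(b_i/K_i) = 30.64 / 26914 = 0.001138 m/day.
Q = K_eq · A · (Δh/L) = 0.001138 × 274 × (16.4/30.64) = 0.1670 m³/day.

0.167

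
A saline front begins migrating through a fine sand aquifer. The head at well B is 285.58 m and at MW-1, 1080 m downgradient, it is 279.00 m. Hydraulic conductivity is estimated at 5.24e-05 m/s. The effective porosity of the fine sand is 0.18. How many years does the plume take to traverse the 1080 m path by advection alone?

Convert K: 5.24e-05 m/s × 86400 = 4.527 m/day.
Hydraulic gradient i = (285.58 − 279.00) / 1080 = 6.58 / 1080 = 0.006093.
Darcy flux q = K · i = 4.527 × 0.006093 = 0.02758 m/day.
Seepage velocity v = q / n_e = 0.02758 / 0.18 = 0.1532 m/day.
Travel time t = L / v = 1080 / 0.1532 = 7048 days = 19.30 years.

19.3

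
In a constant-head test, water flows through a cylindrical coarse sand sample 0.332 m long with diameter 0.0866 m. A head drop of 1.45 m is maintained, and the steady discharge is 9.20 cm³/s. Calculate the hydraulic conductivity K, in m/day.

30.9

Cross-sectional area A = π·(d/2)² = π × (0.0866/2)² = 0.005890 m².
Convert discharge: 9.20 cm³/s = 9.200e-06 m³/s.
Darcy's law rearranged: K = Q·L / (A·Δh) = 9.200e-06 × 0.332 / (0.005890 × 1.45) = 0.0003576 m/s = 30.90 m/day.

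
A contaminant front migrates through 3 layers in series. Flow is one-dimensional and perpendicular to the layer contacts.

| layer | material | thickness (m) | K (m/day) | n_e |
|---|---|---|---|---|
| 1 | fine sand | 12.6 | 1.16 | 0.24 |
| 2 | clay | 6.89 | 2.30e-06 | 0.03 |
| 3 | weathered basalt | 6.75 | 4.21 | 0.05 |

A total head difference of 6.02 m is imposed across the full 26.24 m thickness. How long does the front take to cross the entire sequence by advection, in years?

4860

With flow normal to the layers, continuity requires the same specific discharge q through every layer.
Σ(b_i/K_i) = 12.6/1.16 + 6.89/2.30e-06 + 6.75/4.21 = 2.996e+06 d.
q = Δh / Σ(b_i/K_i) = 6.02 / 2.996e+06 = 2.010e-06 m/day.
In each layer the seepage velocity is v_i = q/n_i, so the layer transit time is t_i = b_i·n_i / q:
  layer 1 (fine sand): t_1 = 12.6 × 0.24 / 2.010e-06 = 1.505e+06 d
  layer 2 (clay): t_2 = 6.89 × 0.03 / 2.010e-06 = 1.029e+05 d
  layer 3 (weathered basalt): t_3 = 6.75 × 0.05 / 2.010e-06 = 1.679e+05 d
Total t = Σ t_i = 1.776e+06 days = 4861 years.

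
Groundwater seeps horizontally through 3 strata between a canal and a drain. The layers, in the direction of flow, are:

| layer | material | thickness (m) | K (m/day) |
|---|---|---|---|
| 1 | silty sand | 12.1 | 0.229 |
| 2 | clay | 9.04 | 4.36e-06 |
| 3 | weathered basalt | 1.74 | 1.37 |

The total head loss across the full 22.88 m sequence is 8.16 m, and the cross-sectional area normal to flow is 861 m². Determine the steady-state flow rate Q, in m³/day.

0.00339

Flow is perpendicular to layering, so the layers act in series and the equivalent K is the thickness-weighted harmonic mean.
Total thickness L = 12.1 + 9.04 + 1.74 = 22.88 m.
Σ(b_i/K_i) = 12.1/0.229 + 9.04/4.36e-06 + 1.74/1.37 = 2.073e+06 d.
K_eq = L / Σ(b_i/K_i) = 22.88 / 2.073e+06 = 1.103e-05 m/day.
Q = K_eq · A · (Δh/L) = 1.103e-05 × 861 × (8.16/22.88) = 0.003388 m³/day.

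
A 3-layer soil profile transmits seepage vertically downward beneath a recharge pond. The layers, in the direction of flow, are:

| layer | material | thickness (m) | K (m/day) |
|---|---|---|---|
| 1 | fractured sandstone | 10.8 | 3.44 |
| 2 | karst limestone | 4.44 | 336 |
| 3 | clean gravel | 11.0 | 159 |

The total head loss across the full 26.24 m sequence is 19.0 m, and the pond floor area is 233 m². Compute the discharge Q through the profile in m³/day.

1370

Flow is perpendicular to layering, so the layers act in series and the equivalent K is the thickness-weighted harmonic mean.
Total thickness L = 10.8 + 4.44 + 11.0 = 26.24 m.
Σ(b_i/K_i) = 10.8/3.44 + 4.44/336 + 11.0/159 = 3.222 d.
K_eq = L / Σ(b_i/K_i) = 26.24 / 3.222 = 8.144 m/day.
Q = K_eq · A · (Δh/L) = 8.144 × 233 × (19.0/26.24) = 1374 m³/day.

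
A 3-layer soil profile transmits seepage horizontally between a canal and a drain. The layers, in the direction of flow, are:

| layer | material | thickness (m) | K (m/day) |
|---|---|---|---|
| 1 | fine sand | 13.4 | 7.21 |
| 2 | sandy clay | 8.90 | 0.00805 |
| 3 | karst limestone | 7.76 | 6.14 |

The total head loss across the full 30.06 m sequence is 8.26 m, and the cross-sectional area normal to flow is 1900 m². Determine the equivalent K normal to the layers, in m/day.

0.0271

Flow is perpendicular to layering, so the layers act in series and the equivalent K is the thickness-weighted harmonic mean.
Total thickness L = 13.4 + 8.90 + 7.76 = 30.06 m.
Σ(b_i/K_i) = 13.4/7.21 + 8.90/0.00805 + 7.76/6.14 = 1109 d.
K_eq = L / Σ(b_i/K_i) = 30.06 / 1109 = 0.02711 m/day.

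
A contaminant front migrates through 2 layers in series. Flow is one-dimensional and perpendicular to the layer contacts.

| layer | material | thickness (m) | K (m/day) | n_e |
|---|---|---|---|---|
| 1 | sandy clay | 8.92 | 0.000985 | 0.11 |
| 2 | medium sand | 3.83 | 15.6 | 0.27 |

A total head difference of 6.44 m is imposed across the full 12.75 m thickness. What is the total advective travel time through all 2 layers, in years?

7.76

With flow normal to the layers, continuity requires the same specific discharge q through every layer.
Σ(b_i/K_i) = 8.92/0.000985 + 3.83/15.6 = 9056 d.
q = Δh / Σ(b_i/K_i) = 6.44 / 9056 = 0.0007111 m/day.
In each layer the seepage velocity is v_i = q/n_i, so the layer transit time is t_i = b_i·n_i / q:
  layer 1 (sandy clay): t_1 = 8.92 × 0.11 / 0.0007111 = 1380 d
  layer 2 (medium sand): t_2 = 3.83 × 0.27 / 0.0007111 = 1454 d
Total t = Σ t_i = 2834 days = 7.759 years.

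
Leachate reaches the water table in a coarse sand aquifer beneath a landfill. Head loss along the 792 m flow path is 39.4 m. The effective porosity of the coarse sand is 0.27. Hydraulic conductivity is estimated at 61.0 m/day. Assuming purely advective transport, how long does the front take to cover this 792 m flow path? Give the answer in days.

70.5

Hydraulic gradient i = Δh / L = 39.4 / 792 = 0.04975.
Darcy flux q = K · i = 61.00 × 0.04975 = 3.035 m/day.
Seepage velocity v = q / n_e = 3.035 / 0.27 = 11.24 m/day.
Travel time t = L / v = 792 / 11.24 = 70.47 days.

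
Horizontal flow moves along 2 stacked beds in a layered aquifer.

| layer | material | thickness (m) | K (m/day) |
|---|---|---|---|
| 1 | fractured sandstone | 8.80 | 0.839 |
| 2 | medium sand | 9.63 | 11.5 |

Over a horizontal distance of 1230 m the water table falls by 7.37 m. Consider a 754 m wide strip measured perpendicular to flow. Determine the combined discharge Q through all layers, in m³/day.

Flow is parallel to layering, so each bed carries its own Darcy discharge and the transmissivities add.
Σ(K_i·b_i) = 0.839×8.80 + 11.5×9.63 = 118.1 m²/day.
Hydraulic gradient i = Δh / L = 7.37 / 1230 = 0.005992.
Q = Σ(K_i·b_i) · W · i = 118.1 × 754 × 0.005992 = 533.7 m³/day.

534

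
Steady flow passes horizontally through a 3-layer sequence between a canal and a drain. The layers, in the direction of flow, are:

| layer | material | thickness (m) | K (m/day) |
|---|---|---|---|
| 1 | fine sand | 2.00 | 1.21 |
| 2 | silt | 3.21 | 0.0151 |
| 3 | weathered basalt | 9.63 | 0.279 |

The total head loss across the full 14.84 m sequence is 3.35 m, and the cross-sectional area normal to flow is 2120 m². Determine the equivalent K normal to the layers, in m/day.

0.0597

Flow is perpendicular to layering, so the layers act in series and the equivalent K is the thickness-weighted harmonic mean.
Total thickness L = 2.00 + 3.21 + 9.63 = 14.84 m.
Σ(b_i/K_i) = 2.00/1.21 + 3.21/0.0151 + 9.63/0.279 = 248.8 d.
K_eq = L / Σ(b_i/K_i) = 14.84 / 248.8 = 0.05966 m/day.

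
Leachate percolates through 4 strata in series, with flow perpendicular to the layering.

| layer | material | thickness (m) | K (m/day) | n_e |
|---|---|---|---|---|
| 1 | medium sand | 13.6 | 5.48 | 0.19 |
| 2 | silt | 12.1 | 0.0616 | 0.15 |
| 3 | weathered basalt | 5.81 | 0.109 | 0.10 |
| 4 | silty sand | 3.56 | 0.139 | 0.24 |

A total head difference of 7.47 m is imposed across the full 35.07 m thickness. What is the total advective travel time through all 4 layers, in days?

217

With flow normal to the layers, continuity requires the same specific discharge q through every layer.
Σ(b_i/K_i) = 13.6/5.48 + 12.1/0.0616 + 5.81/0.109 + 3.56/0.139 = 277.8 d.
q = Δh / Σ(b_i/K_i) = 7.47 / 277.8 = 0.02689 m/day.
In each layer the seepage velocity is v_i = q/n_i, so the layer transit time is t_i = b_i·n_i / q:
  layer 1 (medium sand): t_1 = 13.6 × 0.19 / 0.02689 = 96.10 d
  layer 2 (silt): t_2 = 12.1 × 0.15 / 0.02689 = 67.50 d
  layer 3 (weathered basalt): t_3 = 5.81 × 0.10 / 0.02689 = 21.61 d
  layer 4 (silty sand): t_4 = 3.56 × 0.24 / 0.02689 = 31.78 d
Total t = Σ t_i = 217.0 days.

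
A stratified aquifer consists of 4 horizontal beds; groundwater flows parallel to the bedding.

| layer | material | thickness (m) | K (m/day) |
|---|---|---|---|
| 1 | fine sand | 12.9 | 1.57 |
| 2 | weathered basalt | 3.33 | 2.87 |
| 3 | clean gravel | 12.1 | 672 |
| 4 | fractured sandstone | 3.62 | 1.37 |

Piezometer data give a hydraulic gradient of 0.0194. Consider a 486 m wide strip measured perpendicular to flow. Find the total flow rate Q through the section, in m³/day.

Flow is parallel to layering, so each bed carries its own Darcy discharge and the transmissivities add.
Σ(K_i·b_i) = 1.57×12.9 + 2.87×3.33 + 672×12.1 + 1.37×3.62 = 8166 m²/day.
Hydraulic gradient i = 0.0194.
Q = Σ(K_i·b_i) · W · i = 8166 × 486 × 0.01940 = 76992 m³/day.

77000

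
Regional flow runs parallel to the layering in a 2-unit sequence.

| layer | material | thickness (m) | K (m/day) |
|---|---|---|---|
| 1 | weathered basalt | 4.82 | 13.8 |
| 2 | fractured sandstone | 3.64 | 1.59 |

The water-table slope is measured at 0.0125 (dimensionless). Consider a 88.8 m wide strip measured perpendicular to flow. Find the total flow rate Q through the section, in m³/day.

Flow is parallel to layering, so each bed carries its own Darcy discharge and the transmissivities add.
Σ(K_i·b_i) = 13.8×4.82 + 1.59×3.64 = 72.30 m²/day.
Hydraulic gradient i = 0.0125.
Q = Σ(K_i·b_i) · W · i = 72.30 × 88.8 × 0.01250 = 80.26 m³/day.

80.3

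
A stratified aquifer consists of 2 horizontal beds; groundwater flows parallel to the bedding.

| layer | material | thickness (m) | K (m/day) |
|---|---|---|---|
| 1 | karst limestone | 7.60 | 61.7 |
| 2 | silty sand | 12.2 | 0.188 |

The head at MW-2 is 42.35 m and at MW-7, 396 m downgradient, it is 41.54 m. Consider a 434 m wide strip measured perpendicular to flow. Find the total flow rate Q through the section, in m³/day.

Flow is parallel to layering, so each bed carries its own Darcy discharge and the transmissivities add.
Σ(K_i·b_i) = 61.7×7.60 + 0.188×12.2 = 471.2 m²/day.
Hydraulic gradient i = (42.35 − 41.54) / 396 = 0.81 / 396 = 0.002045.
Q = Σ(K_i·b_i) · W · i = 471.2 × 434 × 0.002045 = 418.3 m³/day.

418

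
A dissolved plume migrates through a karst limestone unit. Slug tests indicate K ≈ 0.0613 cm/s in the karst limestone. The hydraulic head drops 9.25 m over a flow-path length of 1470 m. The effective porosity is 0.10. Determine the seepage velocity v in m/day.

Convert K: 0.0613 cm/s × 864 = 52.96 m/day.
Hydraulic gradient i = Δh / L = 9.25 / 1470 = 0.006293.
Darcy flux q = K · i = 52.96 × 0.006293 = 0.3333 m/day.
Seepage velocity v = q / n_e = 0.3333 / 0.10 = 3.333 m/day.

3.33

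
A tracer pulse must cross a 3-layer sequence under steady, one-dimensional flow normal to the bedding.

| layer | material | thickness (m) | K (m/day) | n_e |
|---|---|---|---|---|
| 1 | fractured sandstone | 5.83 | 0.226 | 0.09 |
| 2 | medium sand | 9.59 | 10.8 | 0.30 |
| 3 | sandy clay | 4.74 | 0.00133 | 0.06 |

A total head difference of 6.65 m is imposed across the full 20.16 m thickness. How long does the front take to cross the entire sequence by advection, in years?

With flow normal to the layers, continuity requires the same specific discharge q through every layer.
Σ(b_i/K_i) = 5.83/0.226 + 9.59/10.8 + 4.74/0.00133 = 3591 d.
q = Δh / Σ(b_i/K_i) = 6.65 / 3591 = 0.001852 m/day.
In each layer the seepage velocity is v_i = q/n_i, so the layer transit time is t_i = b_i·n_i / q:
  layer 1 (fractured sandstone): t_1 = 5.83 × 0.09 / 0.001852 = 283.3 d
  layer 2 (medium sand): t_2 = 9.59 × 0.30 / 0.001852 = 1553 d
  layer 3 (sandy clay): t_3 = 4.74 × 0.06 / 0.001852 = 153.6 d
Total t = Σ t_i = 1990 days = 5.449 years.

5.45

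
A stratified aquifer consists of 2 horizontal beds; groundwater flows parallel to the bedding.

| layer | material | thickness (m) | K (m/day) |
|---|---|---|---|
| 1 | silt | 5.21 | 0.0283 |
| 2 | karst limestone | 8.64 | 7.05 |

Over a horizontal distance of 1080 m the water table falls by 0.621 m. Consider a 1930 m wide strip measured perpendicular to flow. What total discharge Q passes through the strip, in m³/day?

Flow is parallel to layering, so each bed carries its own Darcy discharge and the transmissivities add.
Σ(K_i·b_i) = 0.0283×5.21 + 7.05×8.64 = 61.06 m²/day.
Hydraulic gradient i = Δh / L = 0.621 / 1080 = 0.0005750.
Q = Σ(K_i·b_i) · W · i = 61.06 × 1930 × 0.0005750 = 67.76 m³/day.

67.8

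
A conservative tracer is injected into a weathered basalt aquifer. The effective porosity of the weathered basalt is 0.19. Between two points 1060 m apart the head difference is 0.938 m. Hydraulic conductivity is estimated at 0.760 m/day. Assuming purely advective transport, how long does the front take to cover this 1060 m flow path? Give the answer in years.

Hydraulic gradient i = Δh / L = 0.938 / 1060 = 0.0008849.
Darcy flux q = K · i = 0.7600 × 0.0008849 = 0.0006725 m/day.
Seepage velocity v = q / n_e = 0.0006725 / 0.19 = 0.003540 m/day.
Travel time t = L / v = 1060 / 0.003540 = 2.995e+05 days = 819.9 years.

820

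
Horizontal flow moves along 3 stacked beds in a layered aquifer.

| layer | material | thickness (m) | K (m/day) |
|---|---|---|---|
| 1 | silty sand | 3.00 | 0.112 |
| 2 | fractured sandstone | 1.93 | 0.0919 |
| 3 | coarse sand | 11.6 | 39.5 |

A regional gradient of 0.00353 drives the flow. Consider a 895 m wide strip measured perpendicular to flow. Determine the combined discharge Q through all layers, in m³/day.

1450

Flow is parallel to layering, so each bed carries its own Darcy discharge and the transmissivities add.
Σ(K_i·b_i) = 0.112×3.00 + 0.0919×1.93 + 39.5×11.6 = 458.7 m²/day.
Hydraulic gradient i = 0.00353.
Q = Σ(K_i·b_i) · W · i = 458.7 × 895 × 0.003530 = 1449 m³/day.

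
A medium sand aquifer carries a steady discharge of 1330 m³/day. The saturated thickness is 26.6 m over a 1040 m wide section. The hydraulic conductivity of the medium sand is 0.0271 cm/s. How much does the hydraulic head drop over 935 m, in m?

1.92

Convert K: 0.0271 cm/s × 864 = 23.41 m/day.
Cross-sectional area A = 1040 × 26.6 = 27664 m².
From Q = K·A·i, i = Q / (K·A) = 1330 / (23.41 × 27664) = 0.002053.
Head loss Δh = i · L = 0.002053 × 935 = 1.920 m.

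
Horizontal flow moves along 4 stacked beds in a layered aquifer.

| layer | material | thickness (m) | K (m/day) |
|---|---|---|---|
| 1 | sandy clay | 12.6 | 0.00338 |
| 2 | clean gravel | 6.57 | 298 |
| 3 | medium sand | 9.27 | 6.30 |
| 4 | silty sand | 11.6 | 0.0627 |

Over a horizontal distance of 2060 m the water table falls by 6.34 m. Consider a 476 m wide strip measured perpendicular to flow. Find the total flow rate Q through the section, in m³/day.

2950

Flow is parallel to layering, so each bed carries its own Darcy discharge and the transmissivities add.
Σ(K_i·b_i) = 0.00338×12.6 + 298×6.57 + 6.30×9.27 + 0.0627×11.6 = 2017 m²/day.
Hydraulic gradient i = Δh / L = 6.34 / 2060 = 0.003078.
Q = Σ(K_i·b_i) · W · i = 2017 × 476 × 0.003078 = 2955 m³/day.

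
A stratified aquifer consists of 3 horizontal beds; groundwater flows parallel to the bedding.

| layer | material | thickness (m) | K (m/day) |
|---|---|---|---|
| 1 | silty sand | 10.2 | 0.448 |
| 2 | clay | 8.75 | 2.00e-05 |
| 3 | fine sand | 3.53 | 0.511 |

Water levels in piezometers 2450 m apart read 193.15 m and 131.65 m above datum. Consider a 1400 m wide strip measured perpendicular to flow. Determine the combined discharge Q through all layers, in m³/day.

Flow is parallel to layering, so each bed carries its own Darcy discharge and the transmissivities add.
Σ(K_i·b_i) = 0.448×10.2 + 2.00e-05×8.75 + 0.511×3.53 = 6.374 m²/day.
Hydraulic gradient i = (193.15 − 131.65) / 2450 = 61.5 / 2450 = 0.02510.
Q = Σ(K_i·b_i) · W · i = 6.374 × 1400 × 0.02510 = 224.0 m³/day.

224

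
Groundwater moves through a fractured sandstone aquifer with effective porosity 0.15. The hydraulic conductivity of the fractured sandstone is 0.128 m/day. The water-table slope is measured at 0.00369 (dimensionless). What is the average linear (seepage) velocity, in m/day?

Hydraulic gradient i = 0.00369.
Darcy flux q = K · i = 0.1280 × 0.003690 = 0.0004723 m/day.
Seepage velocity v = q / n_e = 0.0004723 / 0.15 = 0.003149 m/day.

0.00315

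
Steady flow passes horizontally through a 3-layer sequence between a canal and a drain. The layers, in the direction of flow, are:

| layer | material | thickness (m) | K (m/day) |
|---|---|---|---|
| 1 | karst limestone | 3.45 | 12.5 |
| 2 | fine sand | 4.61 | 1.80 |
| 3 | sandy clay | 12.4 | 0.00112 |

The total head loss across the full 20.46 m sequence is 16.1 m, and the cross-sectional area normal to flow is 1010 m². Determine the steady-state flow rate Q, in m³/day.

Flow is perpendicular to layering, so the layers act in series and the equivalent K is the thickness-weighted harmonic mean.
Total thickness L = 3.45 + 4.61 + 12.4 = 20.46 m.
Σ(b_i/K_i) = 3.45/12.5 + 4.61/1.80 + 12.4/0.00112 = 11074 d.
K_eq = L / Σ(b_i/K_i) = 20.46 / 11074 = 0.001848 m/day.
Q = K_eq · A · (Δh/L) = 0.001848 × 1010 × (16.1/20.46) = 1.468 m³/day.

1.47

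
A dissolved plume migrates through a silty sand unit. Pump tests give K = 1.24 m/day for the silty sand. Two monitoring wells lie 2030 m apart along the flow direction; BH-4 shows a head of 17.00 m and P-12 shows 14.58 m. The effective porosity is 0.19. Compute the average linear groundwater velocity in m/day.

Hydraulic gradient i = (17.00 − 14.58) / 2030 = 2.42 / 2030 = 0.001192.
Darcy flux q = K · i = 1.240 × 0.001192 = 0.001478 m/day.
Seepage velocity v = q / n_e = 0.001478 / 0.19 = 0.007780 m/day.

0.00778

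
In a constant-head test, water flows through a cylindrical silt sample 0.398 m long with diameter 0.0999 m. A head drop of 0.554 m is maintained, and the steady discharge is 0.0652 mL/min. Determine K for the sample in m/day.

Cross-sectional area A = π·(d/2)² = π × (0.0999/2)² = 0.007838 m².
Convert discharge: 0.0652 mL/min = 1.087e-09 m³/s.
Darcy's law rearranged: K = Q·L / (A·Δh) = 1.087e-09 × 0.398 / (0.007838 × 0.554) = 9.960e-08 m/s = 0.008605 m/day.

0.00861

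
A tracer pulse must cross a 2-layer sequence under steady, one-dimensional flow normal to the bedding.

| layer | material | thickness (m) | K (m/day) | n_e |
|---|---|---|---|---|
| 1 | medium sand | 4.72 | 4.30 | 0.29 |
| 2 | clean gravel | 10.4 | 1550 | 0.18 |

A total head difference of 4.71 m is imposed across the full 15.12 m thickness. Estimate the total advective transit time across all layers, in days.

0.760

With flow normal to the layers, continuity requires the same specific discharge q through every layer.
Σ(b_i/K_i) = 4.72/4.30 + 10.4/1550 = 1.104 d.
q = Δh / Σ(b_i/K_i) = 4.71 / 1.104 = 4.265 m/day.
In each layer the seepage velocity is v_i = q/n_i, so the layer transit time is t_i = b_i·n_i / q:
  layer 1 (medium sand): t_1 = 4.72 × 0.29 / 4.265 = 0.3210 d
  layer 2 (clean gravel): t_2 = 10.4 × 0.18 / 4.265 = 0.4389 d
Total t = Σ t_i = 0.7599 days.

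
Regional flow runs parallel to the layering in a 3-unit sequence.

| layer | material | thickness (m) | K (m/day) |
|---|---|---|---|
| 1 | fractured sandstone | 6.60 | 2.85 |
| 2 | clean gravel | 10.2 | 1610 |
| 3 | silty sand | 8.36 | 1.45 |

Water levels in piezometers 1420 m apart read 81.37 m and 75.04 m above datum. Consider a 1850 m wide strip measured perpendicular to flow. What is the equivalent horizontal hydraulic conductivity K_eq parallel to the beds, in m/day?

654

Flow is parallel to layering, so each bed carries its own Darcy discharge and the transmissivities add.
Σ(K_i·b_i) = 2.85×6.60 + 1610×10.2 + 1.45×8.36 = 16453 m²/day.
Total thickness b = 25.16 m, so K_eq = Σ(K_i·b_i)/b = 653.9 m/day.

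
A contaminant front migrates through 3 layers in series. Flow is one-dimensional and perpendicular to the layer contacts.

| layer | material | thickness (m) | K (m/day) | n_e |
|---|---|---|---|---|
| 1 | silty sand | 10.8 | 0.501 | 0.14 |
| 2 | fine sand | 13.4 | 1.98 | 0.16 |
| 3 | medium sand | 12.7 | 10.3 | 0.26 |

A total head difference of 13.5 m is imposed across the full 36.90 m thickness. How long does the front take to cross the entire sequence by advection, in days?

With flow normal to the layers, continuity requires the same specific discharge q through every layer.
Σ(b_i/K_i) = 10.8/0.501 + 13.4/1.98 + 12.7/10.3 = 29.56 d.
q = Δh / Σ(b_i/K_i) = 13.5 / 29.56 = 0.4567 m/day.
In each layer the seepage velocity is v_i = q/n_i, so the layer transit time is t_i = b_i·n_i / q:
  layer 1 (silty sand): t_1 = 10.8 × 0.14 / 0.4567 = 3.310 d
  layer 2 (fine sand): t_2 = 13.4 × 0.16 / 0.4567 = 4.694 d
  layer 3 (medium sand): t_3 = 12.7 × 0.26 / 0.4567 = 7.230 d
Total t = Σ t_i = 15.23 days.

15.2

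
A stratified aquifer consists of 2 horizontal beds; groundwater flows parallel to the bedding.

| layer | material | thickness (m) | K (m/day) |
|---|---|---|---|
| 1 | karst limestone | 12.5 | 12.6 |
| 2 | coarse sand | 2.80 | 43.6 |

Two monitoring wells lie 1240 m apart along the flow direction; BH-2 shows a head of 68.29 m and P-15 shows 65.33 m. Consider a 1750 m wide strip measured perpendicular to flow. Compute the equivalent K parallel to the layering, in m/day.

Flow is parallel to layering, so each bed carries its own Darcy discharge and the transmissivities add.
Σ(K_i·b_i) = 12.6×12.5 + 43.6×2.80 = 279.6 m²/day.
Total thickness b = 15.30 m, so K_eq = Σ(K_i·b_i)/b = 18.27 m/day.

18.3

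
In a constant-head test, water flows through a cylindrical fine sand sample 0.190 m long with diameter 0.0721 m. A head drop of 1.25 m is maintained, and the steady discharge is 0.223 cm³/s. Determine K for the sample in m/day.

0.717

Cross-sectional area A = π·(d/2)² = π × (0.0721/2)² = 0.004083 m².
Convert discharge: 0.223 cm³/s = 2.230e-07 m³/s.
Darcy's law rearranged: K = Q·L / (A·Δh) = 2.230e-07 × 0.190 / (0.004083 × 1.25) = 8.302e-06 m/s = 0.7173 m/day.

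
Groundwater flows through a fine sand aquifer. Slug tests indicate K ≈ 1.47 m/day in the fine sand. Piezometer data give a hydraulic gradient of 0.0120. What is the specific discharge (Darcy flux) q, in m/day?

Hydraulic gradient i = 0.0120.
Specific discharge q = K · i = 1.470 × 0.01200 = 0.01764 m/day.

0.0176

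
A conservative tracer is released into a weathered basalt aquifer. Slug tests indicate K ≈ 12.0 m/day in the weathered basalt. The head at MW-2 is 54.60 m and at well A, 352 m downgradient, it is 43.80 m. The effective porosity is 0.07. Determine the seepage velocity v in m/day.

5.26

Hydraulic gradient i = (54.60 − 43.80) / 352 = 10.8 / 352 = 0.03068.
Darcy flux q = K · i = 12.00 × 0.03068 = 0.3682 m/day.
Seepage velocity v = q / n_e = 0.3682 / 0.07 = 5.260 m/day.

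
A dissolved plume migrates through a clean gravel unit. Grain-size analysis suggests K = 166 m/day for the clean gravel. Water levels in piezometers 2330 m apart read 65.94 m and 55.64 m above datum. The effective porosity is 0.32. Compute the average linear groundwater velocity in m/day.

2.29

Hydraulic gradient i = (65.94 − 55.64) / 2330 = 10.3 / 2330 = 0.004421.
Darcy flux q = K · i = 166.0 × 0.004421 = 0.7338 m/day.
Seepage velocity v = q / n_e = 0.7338 / 0.32 = 2.293 m/day.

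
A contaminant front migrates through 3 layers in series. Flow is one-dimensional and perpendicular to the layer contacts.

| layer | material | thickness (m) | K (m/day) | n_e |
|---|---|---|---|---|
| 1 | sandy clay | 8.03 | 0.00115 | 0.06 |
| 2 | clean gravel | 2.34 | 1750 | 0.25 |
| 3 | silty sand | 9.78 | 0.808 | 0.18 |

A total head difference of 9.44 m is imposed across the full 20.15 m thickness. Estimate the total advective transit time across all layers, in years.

5.74

With flow normal to the layers, continuity requires the same specific discharge q through every layer.
Σ(b_i/K_i) = 8.03/0.00115 + 2.34/1750 + 9.78/0.808 = 6995 d.
q = Δh / Σ(b_i/K_i) = 9.44 / 6995 = 0.001350 m/day.
In each layer the seepage velocity is v_i = q/n_i, so the layer transit time is t_i = b_i·n_i / q:
  layer 1 (sandy clay): t_1 = 8.03 × 0.06 / 0.001350 = 357.0 d
  layer 2 (clean gravel): t_2 = 2.34 × 0.25 / 0.001350 = 433.5 d
  layer 3 (silty sand): t_3 = 9.78 × 0.18 / 0.001350 = 1304 d
Total t = Σ t_i = 2095 days = 5.735 years.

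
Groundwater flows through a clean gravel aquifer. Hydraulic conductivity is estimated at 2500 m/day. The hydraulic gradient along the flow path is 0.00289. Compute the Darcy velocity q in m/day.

Hydraulic gradient i = 0.00289.
Specific discharge q = K · i = 2500 × 0.002890 = 7.225 m/day.

7.23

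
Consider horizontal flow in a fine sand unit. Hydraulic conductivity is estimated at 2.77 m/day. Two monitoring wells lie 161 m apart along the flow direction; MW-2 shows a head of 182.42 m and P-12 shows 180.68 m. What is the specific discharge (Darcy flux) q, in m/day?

Hydraulic gradient i = (182.42 − 180.68) / 161 = 1.74 / 161 = 0.01081.
Specific discharge q = K · i = 2.770 × 0.01081 = 0.02994 m/day.

0.0299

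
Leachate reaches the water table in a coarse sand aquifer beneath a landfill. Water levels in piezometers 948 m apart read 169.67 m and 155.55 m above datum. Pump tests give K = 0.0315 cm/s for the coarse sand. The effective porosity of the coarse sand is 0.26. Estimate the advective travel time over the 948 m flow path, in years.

Convert K: 0.0315 cm/s × 864 = 27.22 m/day.
Hydraulic gradient i = (169.67 − 155.55) / 948 = 14.12 / 948 = 0.01489.
Darcy flux q = K · i = 27.22 × 0.01489 = 0.4054 m/day.
Seepage velocity v = q / n_e = 0.4054 / 0.26 = 1.559 m/day.
Travel time t = L / v = 948 / 1.559 = 608.0 days = 1.665 years.

1.66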